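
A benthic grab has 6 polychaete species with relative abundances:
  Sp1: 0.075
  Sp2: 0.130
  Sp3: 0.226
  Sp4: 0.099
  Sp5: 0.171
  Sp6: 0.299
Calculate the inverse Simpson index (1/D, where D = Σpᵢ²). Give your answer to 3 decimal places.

D = 0.075² + 0.13² + 0.226² + 0.099² + 0.171² + 0.299² = 0.0056250 + 0.0169000 + 0.0510760 + 0.0098010 + 0.0292410 + 0.0894010 = 0.2020440 (working shown to 7 dp, full precision carried).
So 1/D = 4.94942, i.e. 4.949 to 3 decimal places.

4.949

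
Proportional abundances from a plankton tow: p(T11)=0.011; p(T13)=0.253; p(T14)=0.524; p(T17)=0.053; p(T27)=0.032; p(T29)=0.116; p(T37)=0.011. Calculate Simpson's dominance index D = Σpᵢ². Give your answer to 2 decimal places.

0.36

D = 0.011² + 0.253² + 0.524² + 0.053² + 0.032² + 0.116² + 0.011² = 0.0001 + 0.0640 + 0.2746 + 0.0028 + 0.0010 + 0.0135 + 0.0001 = 0.3561 (working shown to 4 dp, full precision carried).
To 2 decimal places, D = 0.36.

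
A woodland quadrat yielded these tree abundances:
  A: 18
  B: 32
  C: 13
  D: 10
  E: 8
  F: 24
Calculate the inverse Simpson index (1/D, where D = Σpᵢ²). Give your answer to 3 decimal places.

4.885

Total N = 18+32+13+10+8+24 = 105, so the proportions are 0.1714286, 0.3047619, 0.1238095, 0.0952381, 0.0761905, 0.2285714 (working shown to 7 dp, full precision carried).
D = 0.1714286² + 0.3047619² + 0.1238095² + 0.0952381² + 0.0761905² + 0.2285714² = 0.0293878 + 0.0928798 + 0.0153288 + 0.0090703 + 0.0058050 + 0.0522449 = 0.2047166.
So 1/D = 4.88480, i.e. 4.885 to 3 decimal places.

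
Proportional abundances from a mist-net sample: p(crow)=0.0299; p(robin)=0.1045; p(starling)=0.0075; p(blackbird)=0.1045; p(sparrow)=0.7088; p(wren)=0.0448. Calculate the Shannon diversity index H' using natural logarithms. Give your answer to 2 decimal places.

Each pᵢ ln pᵢ term (working shown to 4 dp, full precision carried): 0.0299×(-3.5099)=-0.1049, 0.1045×(-2.2586)=-0.2360, 0.0075×(-4.8929)=-0.0367, 0.1045×(-2.2586)=-0.2360, 0.7088×(-0.3442)=-0.2440, 0.0448×(-3.1055)=-0.1391.
Sum = -0.9968, so H' = 1.00.

1.00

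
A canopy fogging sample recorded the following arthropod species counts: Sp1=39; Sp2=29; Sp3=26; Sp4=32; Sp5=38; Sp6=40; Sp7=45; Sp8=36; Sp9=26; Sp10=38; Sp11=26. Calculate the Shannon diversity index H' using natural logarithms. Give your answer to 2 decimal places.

2.38

Total N = 39+29+26+32+38+40+45+36+26+38+26 = 375, so the proportions are 0.104, 0.0773, 0.0693, 0.0853, 0.1013, 0.1067, 0.12, 0.096, 0.0693, 0.1013, 0.0693 (working shown to 4 dp, full precision carried).
Each pᵢ ln pᵢ term: 0.104×(-2.2634)=-0.2354, 0.0773×(-2.5596)=-0.1979, 0.0693×(-2.6688)=-0.1850, 0.0853×(-2.4612)=-0.2100, 0.1013×(-2.2893)=-0.2320, 0.1067×(-2.2380)=-0.2387, 0.12×(-2.1203)=-0.2544, 0.096×(-2.3434)=-0.2250, 0.0693×(-2.6688)=-0.1850, 0.1013×(-2.2893)=-0.2320, 0.0693×(-2.6688)=-0.1850.
Sum = -2.3806, so H' = 2.38.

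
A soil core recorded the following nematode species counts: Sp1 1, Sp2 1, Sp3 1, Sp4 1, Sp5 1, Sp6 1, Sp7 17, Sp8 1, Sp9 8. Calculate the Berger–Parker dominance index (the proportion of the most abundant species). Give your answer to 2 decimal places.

Total N = 1+1+1+1+1+1+17+1+8 = 32, so the proportions are 0.0312, 0.0312, 0.0312, 0.0312, 0.0312, 0.0312, 0.5312, 0.0312, 0.25 (working shown to 4 dp, full precision carried).
The largest proportion is 0.5312, i.e. d = 0.53 to 2 decimal places.

0.53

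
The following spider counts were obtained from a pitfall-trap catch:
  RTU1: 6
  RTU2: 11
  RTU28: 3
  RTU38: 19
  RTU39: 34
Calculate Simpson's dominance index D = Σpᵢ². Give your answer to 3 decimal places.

0.316

Total N = 6+11+3+19+34 = 73, so the proportions are 0.08219, 0.15068, 0.0411, 0.26027, 0.46575 (working shown to 5 dp, full precision carried).
D = 0.08219² + 0.15068² + 0.0411² + 0.26027² + 0.46575² = 0.00676 + 0.02271 + 0.00169 + 0.06774 + 0.21693 = 0.31582.
To 3 decimal places, D = 0.316.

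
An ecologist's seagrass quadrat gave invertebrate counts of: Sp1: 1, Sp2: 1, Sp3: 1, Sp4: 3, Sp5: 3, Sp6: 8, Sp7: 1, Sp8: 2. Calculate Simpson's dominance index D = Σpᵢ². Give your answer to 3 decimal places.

Total N = 1+1+1+3+3+8+1+2 = 20, so the proportions are 0.05, 0.05, 0.05, 0.15, 0.15, 0.4, 0.05, 0.1 (working shown to 5 dp, full precision carried).
D = 0.05² + 0.05² + 0.05² + 0.15² + 0.15² + 0.4² + 0.05² + 0.1² = 0.00250 + 0.00250 + 0.00250 + 0.02250 + 0.02250 + 0.16000 + 0.00250 + 0.01000 = 0.22500.
To 3 decimal places, D = 0.225.

0.225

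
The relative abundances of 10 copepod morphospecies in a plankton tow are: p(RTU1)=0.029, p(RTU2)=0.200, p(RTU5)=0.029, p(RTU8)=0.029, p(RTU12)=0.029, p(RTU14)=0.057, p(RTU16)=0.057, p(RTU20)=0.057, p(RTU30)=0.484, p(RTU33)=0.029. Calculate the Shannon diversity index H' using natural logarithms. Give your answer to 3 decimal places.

Each pᵢ ln pᵢ term (working shown to 5 dp, full precision carried): 0.029×(-3.54046)=-0.10267, 0.2×(-1.60944)=-0.32189, 0.029×(-3.54046)=-0.10267, 0.029×(-3.54046)=-0.10267, 0.029×(-3.54046)=-0.10267, 0.057×(-2.86470)=-0.16329, 0.057×(-2.86470)=-0.16329, 0.057×(-2.86470)=-0.16329, 0.484×(-0.72567)=-0.35122, 0.029×(-3.54046)=-0.10267.
Sum = -1.67634, so H' = 1.676.

1.676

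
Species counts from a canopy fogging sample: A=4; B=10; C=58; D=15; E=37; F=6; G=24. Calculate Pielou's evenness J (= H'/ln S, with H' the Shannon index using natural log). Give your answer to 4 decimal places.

0.8355

Total N = 4+10+58+15+37+6+24 = 154, so the proportions are 0.025974, 0.064935, 0.376623, 0.097403, 0.24026, 0.038961, 0.155844 (working shown to 6 dp, full precision carried).
H' = −Σ pᵢ ln pᵢ = −((-0.094822) + (-0.177556) + (-0.367776) + (-0.226841) + (-0.342619) + (-0.126436) + (-0.289699)) = 1.625749.
With S = 7 species, ln S = 1.945910, so J = 1.625749/1.945910 = 0.835470, i.e. 0.8355 to 4 decimal places.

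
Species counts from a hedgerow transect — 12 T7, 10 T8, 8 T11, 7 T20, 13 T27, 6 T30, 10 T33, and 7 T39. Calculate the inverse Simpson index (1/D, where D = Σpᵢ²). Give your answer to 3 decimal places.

7.495

Total N = 12+10+8+7+13+6+10+7 = 73, so the proportions are 0.1643836, 0.1369863, 0.109589, 0.0958904, 0.1780822, 0.0821918, 0.1369863, 0.0958904 (working shown to 7 dp, full precision carried).
D = 0.1643836² + 0.1369863² + 0.109589² + 0.0958904² + 0.1780822² + 0.0821918² + 0.1369863² + 0.0958904² = 0.0270220 + 0.0187652 + 0.0120098 + 0.0091950 + 0.0317133 + 0.0067555 + 0.0187652 + 0.0091950 = 0.1334209.
So 1/D = 7.49508, i.e. 7.495 to 3 decimal places.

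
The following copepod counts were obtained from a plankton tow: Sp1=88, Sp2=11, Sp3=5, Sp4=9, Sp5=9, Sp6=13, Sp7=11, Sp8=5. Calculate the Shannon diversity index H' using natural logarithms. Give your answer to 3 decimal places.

Total N = 88+11+5+9+9+13+11+5 = 151, so the proportions are 0.58278, 0.07285, 0.03311, 0.0596, 0.0596, 0.08609, 0.07285, 0.03311 (working shown to 5 dp, full precision carried).
Each pᵢ ln pᵢ term: 0.58278×(-0.53994)=-0.31467, 0.07285×(-2.61938)=-0.19082, 0.03311×(-3.40784)=-0.11284, 0.0596×(-2.82006)=-0.16808, 0.0596×(-2.82006)=-0.16808, 0.08609×(-2.45233)=-0.21113, 0.07285×(-2.61938)=-0.19082, 0.03311×(-3.40784)=-0.11284.
Sum = -1.46928, so H' = 1.469.

1.469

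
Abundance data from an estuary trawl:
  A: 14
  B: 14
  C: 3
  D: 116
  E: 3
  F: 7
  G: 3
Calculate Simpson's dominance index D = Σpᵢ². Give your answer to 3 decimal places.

0.544

Total N = 14+14+3+116+3+7+3 = 160, so the proportions are 0.0875, 0.0875, 0.01875, 0.725, 0.01875, 0.04375, 0.01875 (working shown to 5 dp, full precision carried).
D = 0.0875² + 0.0875² + 0.01875² + 0.725² + 0.01875² + 0.04375² + 0.01875² = 0.00766 + 0.00766 + 0.00035 + 0.52563 + 0.00035 + 0.00191 + 0.00035 = 0.54391.
To 3 decimal places, D = 0.544.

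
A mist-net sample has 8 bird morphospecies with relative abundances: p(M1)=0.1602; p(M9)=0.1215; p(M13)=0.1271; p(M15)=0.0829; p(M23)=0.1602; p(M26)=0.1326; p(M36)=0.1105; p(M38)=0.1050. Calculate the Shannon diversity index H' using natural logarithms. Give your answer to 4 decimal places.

2.0594

Each pᵢ ln pᵢ term (working shown to 6 dp, full precision carried): 0.1602×(-1.831332)=-0.293379, 0.1215×(-2.107841)=-0.256103, 0.1271×(-2.062781)=-0.262179, 0.0829×(-2.490120)=-0.206431, 0.1602×(-1.831332)=-0.293379, 0.1326×(-2.020418)=-0.267907, 0.1105×(-2.202740)=-0.243403, 0.105×(-2.253795)=-0.236648.
Sum = -2.059431, so H' = 2.0594.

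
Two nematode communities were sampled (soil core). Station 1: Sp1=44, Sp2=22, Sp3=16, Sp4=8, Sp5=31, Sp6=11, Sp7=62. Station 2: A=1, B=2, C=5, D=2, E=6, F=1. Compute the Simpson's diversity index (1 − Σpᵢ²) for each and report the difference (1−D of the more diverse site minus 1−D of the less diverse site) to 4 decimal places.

Station 1: N=194, proportions 0.226804, 0.113402, 0.082474, 0.041237, 0.159794, 0.056701, 0.319588, giving 1−D = 0.796312 (working shown to 6 dp, full precision carried).
Station 2: N=17, proportions 0.058824, 0.117647, 0.294118, 0.117647, 0.352941, 0.058824, giving 1−D = 0.754325.
Difference = |0.796312 − 0.754325| = 0.041987, i.e. 0.0420 to 4 decimal places.

0.0420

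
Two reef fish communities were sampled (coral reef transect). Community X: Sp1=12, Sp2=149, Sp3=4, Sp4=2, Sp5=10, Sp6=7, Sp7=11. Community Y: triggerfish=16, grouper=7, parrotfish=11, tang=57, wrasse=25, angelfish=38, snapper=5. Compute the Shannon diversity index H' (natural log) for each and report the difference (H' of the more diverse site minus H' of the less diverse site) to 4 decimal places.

0.7251

Community X: N=195, proportions 0.061538, 0.764103, 0.020513, 0.010256, 0.051282, 0.035897, 0.05641, giving H' = 0.937808 (working shown to 6 dp, full precision carried).
Community Y: N=159, proportions 0.100629, 0.044025, 0.069182, 0.358491, 0.157233, 0.238994, 0.031447, giving H' = 1.662861.
Difference = |0.937808 − 1.662861| = 0.725053, i.e. 0.7251 to 4 decimal places.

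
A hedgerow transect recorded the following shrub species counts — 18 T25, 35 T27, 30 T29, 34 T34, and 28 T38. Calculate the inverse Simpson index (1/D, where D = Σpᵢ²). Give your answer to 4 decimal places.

4.7904

Total N = 18+35+30+34+28 = 145, so the proportions are 0.12413793, 0.24137931, 0.20689655, 0.23448276, 0.19310345 (working shown to 8 dp, full precision carried).
D = 0.12413793² + 0.24137931² + 0.20689655² + 0.23448276² + 0.19310345² = 0.01541023 + 0.05826397 + 0.04280618 + 0.05498216 + 0.03728894 = 0.20875149.
So 1/D = 4.790385, i.e. 4.7904 to 4 decimal places.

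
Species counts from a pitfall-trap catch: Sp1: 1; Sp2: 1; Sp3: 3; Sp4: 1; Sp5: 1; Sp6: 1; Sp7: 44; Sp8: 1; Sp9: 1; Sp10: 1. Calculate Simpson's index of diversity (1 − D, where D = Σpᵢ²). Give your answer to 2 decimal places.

Total N = 1+1+3+1+1+1+44+1+1+1 = 55, so the proportions are 0.0182, 0.0182, 0.0545, 0.0182, 0.0182, 0.0182, 0.8, 0.0182, 0.0182, 0.0182 (working shown to 4 dp, full precision carried).
D = 0.0182² + 0.0182² + 0.0545² + 0.0182² + 0.0182² + 0.0182² + 0.8² + 0.0182² + 0.0182² + 0.0182² = 0.0003 + 0.0003 + 0.0030 + 0.0003 + 0.0003 + 0.0003 + 0.6400 + 0.0003 + 0.0003 + 0.0003 = 0.6456.
So 1 − D = 0.3544, i.e. 0.35 to 2 decimal places.

0.35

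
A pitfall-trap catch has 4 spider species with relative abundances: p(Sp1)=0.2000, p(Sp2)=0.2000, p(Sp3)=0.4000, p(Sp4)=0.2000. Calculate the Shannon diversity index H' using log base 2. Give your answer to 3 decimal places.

Each pᵢ log₂ pᵢ term (working shown to 5 dp, full precision carried): 0.2×(-2.32193)=-0.46439, 0.2×(-2.32193)=-0.46439, 0.4×(-1.32193)=-0.52877, 0.2×(-2.32193)=-0.46439.
Sum = -1.92193, so H' = 1.922.

1.922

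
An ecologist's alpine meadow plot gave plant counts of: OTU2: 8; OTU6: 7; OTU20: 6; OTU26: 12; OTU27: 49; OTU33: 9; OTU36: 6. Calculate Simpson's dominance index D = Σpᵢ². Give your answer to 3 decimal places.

0.299

Total N = 8+7+6+12+49+9+6 = 97, so the proportions are 0.08247, 0.07216, 0.06186, 0.12371, 0.50515, 0.09278, 0.06186 (working shown to 5 dp, full precision carried).
D = 0.08247² + 0.07216² + 0.06186² + 0.12371² + 0.50515² + 0.09278² + 0.06186² = 0.00680 + 0.00521 + 0.00383 + 0.01530 + 0.25518 + 0.00861 + 0.00383 = 0.29876.
To 3 decimal places, D = 0.299.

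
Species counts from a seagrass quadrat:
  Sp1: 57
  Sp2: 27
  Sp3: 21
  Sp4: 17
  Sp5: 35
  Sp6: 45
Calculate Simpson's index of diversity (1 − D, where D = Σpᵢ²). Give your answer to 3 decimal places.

Total N = 57+27+21+17+35+45 = 202, so the proportions are 0.28218, 0.13366, 0.10396, 0.08416, 0.17327, 0.22277 (working shown to 5 dp, full precision carried).
D = 0.28218² + 0.13366² + 0.10396² + 0.08416² + 0.17327² + 0.22277² = 0.07962 + 0.01787 + 0.01081 + 0.00708 + 0.03002 + 0.04963 = 0.19503.
So 1 − D = 0.80497, i.e. 0.805 to 3 decimal places.

0.805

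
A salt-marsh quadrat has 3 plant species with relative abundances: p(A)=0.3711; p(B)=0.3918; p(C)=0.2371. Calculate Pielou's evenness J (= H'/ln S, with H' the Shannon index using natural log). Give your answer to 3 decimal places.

H' = −Σ pᵢ ln pᵢ = −((-0.36787) + (-0.36712) + (-0.34125)) = 1.07624 (working shown to 5 dp, full precision carried).
With S = 3 species, ln S = 1.09861, so J = 1.07624/1.09861 = 0.97963, i.e. 0.980 to 3 decimal places.

0.980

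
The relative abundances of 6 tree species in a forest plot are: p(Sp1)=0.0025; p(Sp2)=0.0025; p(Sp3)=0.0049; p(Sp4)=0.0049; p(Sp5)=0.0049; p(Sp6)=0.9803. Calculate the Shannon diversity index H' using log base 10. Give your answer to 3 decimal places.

0.055

Each pᵢ log₁₀ pᵢ term (working shown to 5 dp, full precision carried): 0.0025×(-2.60206)=-0.00651, 0.0025×(-2.60206)=-0.00651, 0.0049×(-2.30980)=-0.01132, 0.0049×(-2.30980)=-0.01132, 0.0049×(-2.30980)=-0.01132, 0.9803×(-0.00864)=-0.00847.
Sum = -0.05544, so H' = 0.055.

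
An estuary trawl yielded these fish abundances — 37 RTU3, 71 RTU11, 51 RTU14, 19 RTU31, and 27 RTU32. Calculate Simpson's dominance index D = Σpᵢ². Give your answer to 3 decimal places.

0.240

Total N = 37+71+51+19+27 = 205, so the proportions are 0.18049, 0.34634, 0.24878, 0.09268, 0.13171 (working shown to 5 dp, full precision carried).
D = 0.18049² + 0.34634² + 0.24878² + 0.09268² + 0.13171² = 0.03258 + 0.11995 + 0.06189 + 0.00859 + 0.01735 = 0.24036.
To 3 decimal places, D = 0.240.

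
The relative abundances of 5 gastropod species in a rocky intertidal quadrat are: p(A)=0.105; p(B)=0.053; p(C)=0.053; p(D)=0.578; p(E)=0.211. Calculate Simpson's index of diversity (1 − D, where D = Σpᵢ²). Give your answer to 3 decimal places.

D = 0.105² + 0.053² + 0.053² + 0.578² + 0.211² = 0.01102 + 0.00281 + 0.00281 + 0.33408 + 0.04452 = 0.39525 (working shown to 5 dp, full precision carried).
So 1 − D = 0.60475, i.e. 0.605 to 3 decimal places.

0.605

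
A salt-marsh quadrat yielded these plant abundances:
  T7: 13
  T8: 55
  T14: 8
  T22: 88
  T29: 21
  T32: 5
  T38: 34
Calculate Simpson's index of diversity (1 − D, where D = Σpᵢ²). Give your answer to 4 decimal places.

0.7484

Total N = 13+55+8+88+21+5+34 = 224, so the proportions are 0.058036, 0.245536, 0.035714, 0.392857, 0.09375, 0.022321, 0.151786 (working shown to 6 dp, full precision carried).
D = 0.058036² + 0.245536² + 0.035714² + 0.392857² + 0.09375² + 0.022321² + 0.151786² = 0.003368 + 0.060288 + 0.001276 + 0.154337 + 0.008789 + 0.000498 + 0.023039 = 0.251594.
So 1 − D = 0.748406, i.e. 0.7484 to 4 decimal places.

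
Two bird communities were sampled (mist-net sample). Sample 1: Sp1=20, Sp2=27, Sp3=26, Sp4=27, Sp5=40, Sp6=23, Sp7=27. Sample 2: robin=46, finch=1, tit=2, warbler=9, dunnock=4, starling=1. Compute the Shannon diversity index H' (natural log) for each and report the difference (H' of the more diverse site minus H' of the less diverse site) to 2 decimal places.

1.00

Sample 1: N=190, proportions 0.1053, 0.1421, 0.1368, 0.1421, 0.2105, 0.1211, 0.1421, giving H' = 1.9246 (working shown to 4 dp, full precision carried).
Sample 2: N=63, proportions 0.7302, 0.0159, 0.0317, 0.1429, 0.0635, 0.0159, giving H' = 0.9237.
Difference = |1.9246 − 0.9237| = 1.0009, i.e. 1.00 to 2 decimal places.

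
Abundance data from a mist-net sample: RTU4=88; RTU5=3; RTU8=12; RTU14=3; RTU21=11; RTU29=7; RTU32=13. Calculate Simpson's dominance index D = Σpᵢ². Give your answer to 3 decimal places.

Total N = 88+3+12+3+11+7+13 = 137, so the proportions are 0.64234, 0.0219, 0.08759, 0.0219, 0.08029, 0.05109, 0.09489 (working shown to 5 dp, full precision carried).
D = 0.64234² + 0.0219² + 0.08759² + 0.0219² + 0.08029² + 0.05109² + 0.09489² = 0.41260 + 0.00048 + 0.00767 + 0.00048 + 0.00645 + 0.00261 + 0.00900 = 0.43929.
To 3 decimal places, D = 0.439.

0.439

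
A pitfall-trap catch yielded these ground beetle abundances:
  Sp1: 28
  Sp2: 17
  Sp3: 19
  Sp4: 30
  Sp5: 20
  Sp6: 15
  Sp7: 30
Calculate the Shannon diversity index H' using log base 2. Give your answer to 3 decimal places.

Total N = 28+17+19+30+20+15+30 = 159, so the proportions are 0.1761, 0.10692, 0.1195, 0.18868, 0.12579, 0.09434, 0.18868 (working shown to 5 dp, full precision carried).
Each pᵢ log₂ pᵢ term: 0.1761×(-2.50553)=-0.44123, 0.10692×(-3.22542)=-0.34486, 0.1195×(-3.06496)=-0.36625, 0.18868×(-2.40599)=-0.45396, 0.12579×(-2.99095)=-0.37622, 0.09434×(-3.40599)=-0.32132, 0.18868×(-2.40599)=-0.45396.
Sum = -2.75780, so H' = 2.758.

2.758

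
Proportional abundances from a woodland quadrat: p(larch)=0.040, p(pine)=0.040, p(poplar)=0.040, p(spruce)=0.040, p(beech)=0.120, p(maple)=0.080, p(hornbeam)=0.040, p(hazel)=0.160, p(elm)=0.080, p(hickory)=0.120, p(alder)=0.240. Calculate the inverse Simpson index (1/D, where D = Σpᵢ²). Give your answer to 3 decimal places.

D = 0.04² + 0.04² + 0.04² + 0.04² + 0.12² + 0.08² + 0.04² + 0.16² + 0.08² + 0.12² + 0.24² = 0.0016000 + 0.0016000 + 0.0016000 + 0.0016000 + 0.0144000 + 0.0064000 + 0.0016000 + 0.0256000 + 0.0064000 + 0.0144000 + 0.0576000 = 0.1328000 (working shown to 7 dp, full precision carried).
So 1/D = 7.53012, i.e. 7.530 to 3 decimal places.

7.530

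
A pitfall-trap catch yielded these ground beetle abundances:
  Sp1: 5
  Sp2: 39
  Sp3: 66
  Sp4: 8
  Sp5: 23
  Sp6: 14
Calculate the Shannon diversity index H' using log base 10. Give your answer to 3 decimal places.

0.640

Total N = 5+39+66+8+23+14 = 155, so the proportions are 0.03226, 0.25161, 0.42581, 0.05161, 0.14839, 0.09032 (working shown to 5 dp, full precision carried).
Each pᵢ log₁₀ pᵢ term: 0.03226×(-1.49136)=-0.04811, 0.25161×(-0.59927)=-0.15078, 0.42581×(-0.37079)=-0.15788, 0.05161×(-1.28724)=-0.06644, 0.14839×(-0.82860)=-0.12295, 0.09032×(-1.04420)=-0.09432.
Sum = -0.64048, so H' = 0.640.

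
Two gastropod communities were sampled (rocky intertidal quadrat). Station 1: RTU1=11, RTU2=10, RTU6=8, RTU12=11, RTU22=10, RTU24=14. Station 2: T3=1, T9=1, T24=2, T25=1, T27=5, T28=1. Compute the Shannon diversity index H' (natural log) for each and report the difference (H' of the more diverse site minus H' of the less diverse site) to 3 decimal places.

0.238

Station 1: N=64, proportions 0.171875, 0.15625, 0.125, 0.171875, 0.15625, 0.21875, giving H' = 1.777825 (working shown to 6 dp, full precision carried).
Station 2: N=11, proportions 0.090909, 0.090909, 0.181818, 0.090909, 0.454545, 0.090909, giving H' = 1.540306.
Difference = |1.777825 − 1.540306| = 0.237519, i.e. 0.238 to 3 decimal places.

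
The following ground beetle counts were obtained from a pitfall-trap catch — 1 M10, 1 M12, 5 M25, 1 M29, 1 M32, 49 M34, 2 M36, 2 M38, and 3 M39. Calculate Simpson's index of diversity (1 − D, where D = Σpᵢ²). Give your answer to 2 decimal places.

Total N = 1+1+5+1+1+49+2+2+3 = 65, so the proportions are 0.0154, 0.0154, 0.0769, 0.0154, 0.0154, 0.7538, 0.0308, 0.0308, 0.0462 (working shown to 4 dp, full precision carried).
D = 0.0154² + 0.0154² + 0.0769² + 0.0154² + 0.0154² + 0.7538² + 0.0308² + 0.0308² + 0.0462² = 0.0002 + 0.0002 + 0.0059 + 0.0002 + 0.0002 + 0.5683 + 0.0009 + 0.0009 + 0.0021 = 0.5792.
So 1 − D = 0.4208, i.e. 0.42 to 2 decimal places.

0.42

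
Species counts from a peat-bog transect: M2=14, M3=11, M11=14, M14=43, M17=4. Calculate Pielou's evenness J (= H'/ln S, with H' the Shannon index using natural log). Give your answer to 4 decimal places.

Total N = 14+11+14+43+4 = 86, so the proportions are 0.162791, 0.127907, 0.162791, 0.5, 0.046512 (working shown to 6 dp, full precision carried).
H' = −Σ pᵢ ln pᵢ = −((-0.295512) + (-0.263035) + (-0.295512) + (-0.346574) + (-0.142700)) = 1.343333.
With S = 5 species, ln S = 1.609438, so J = 1.343333/1.609438 = 0.834660, i.e. 0.8347 to 4 decimal places.

0.8347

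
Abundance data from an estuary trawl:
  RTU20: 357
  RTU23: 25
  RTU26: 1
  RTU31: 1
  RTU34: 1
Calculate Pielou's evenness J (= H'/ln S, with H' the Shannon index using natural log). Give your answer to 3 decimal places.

0.183

Total N = 357+25+1+1+1 = 385, so the proportions are 0.92727, 0.06494, 0.0026, 0.0026, 0.0026 (working shown to 5 dp, full precision carried).
H' = −Σ pᵢ ln pᵢ = −((-0.07002) + (-0.17756) + (-0.01546) + (-0.01546) + (-0.01546)) = 0.29396.
With S = 5 species, ln S = 1.60944, so J = 0.29396/1.60944 = 0.18265, i.e. 0.183 to 3 decimal places.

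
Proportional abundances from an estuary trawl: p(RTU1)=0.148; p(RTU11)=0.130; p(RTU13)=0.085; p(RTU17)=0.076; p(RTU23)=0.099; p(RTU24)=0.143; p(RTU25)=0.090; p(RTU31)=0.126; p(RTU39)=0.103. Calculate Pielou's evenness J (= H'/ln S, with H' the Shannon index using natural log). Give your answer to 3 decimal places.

0.989

H' = −Σ pᵢ ln pᵢ = −((-0.28276) + (-0.26523) + (-0.20953) + (-0.19585) + (-0.22895) + (-0.27812) + (-0.21672) + (-0.26101) + (-0.23412)) = 2.17229 (working shown to 5 dp, full precision carried).
With S = 9 species, ln S = 2.19722, so J = 2.17229/2.19722 = 0.98865, i.e. 0.989 to 3 decimal places.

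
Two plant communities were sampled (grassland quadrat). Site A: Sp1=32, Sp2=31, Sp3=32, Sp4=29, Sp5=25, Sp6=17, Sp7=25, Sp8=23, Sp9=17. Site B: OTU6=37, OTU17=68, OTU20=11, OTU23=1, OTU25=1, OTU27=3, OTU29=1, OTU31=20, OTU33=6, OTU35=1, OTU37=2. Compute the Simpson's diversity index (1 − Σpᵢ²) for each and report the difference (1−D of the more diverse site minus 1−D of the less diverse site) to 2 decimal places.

Site A: N=231, proportions 0.1385, 0.1342, 0.1385, 0.1255, 0.1082, 0.0736, 0.1082, 0.0996, 0.0736, giving 1−D = 0.8837 (working shown to 4 dp, full precision carried).
Site B: N=151, proportions 0.245, 0.4503, 0.0728, 0.0066, 0.0066, 0.0199, 0.0066, 0.1325, 0.0397, 0.0066, 0.0132, giving 1−D = 0.7120.
Difference = |0.8837 − 0.7120| = 0.1717, i.e. 0.17 to 2 decimal places.

0.17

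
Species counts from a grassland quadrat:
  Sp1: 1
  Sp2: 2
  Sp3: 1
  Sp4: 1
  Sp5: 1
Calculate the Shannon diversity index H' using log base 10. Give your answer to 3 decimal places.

Total N = 1+2+1+1+1 = 6, so the proportions are 0.16667, 0.33333, 0.16667, 0.16667, 0.16667 (working shown to 5 dp, full precision carried).
Each pᵢ log₁₀ pᵢ term: 0.16667×(-0.77815)=-0.12969, 0.33333×(-0.47712)=-0.15904, 0.16667×(-0.77815)=-0.12969, 0.16667×(-0.77815)=-0.12969, 0.16667×(-0.77815)=-0.12969.
Sum = -0.67781, so H' = 0.678.

0.678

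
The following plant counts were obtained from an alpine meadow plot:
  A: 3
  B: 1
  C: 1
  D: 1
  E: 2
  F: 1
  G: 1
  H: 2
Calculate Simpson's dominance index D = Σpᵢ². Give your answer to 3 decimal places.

Total N = 3+1+1+1+2+1+1+2 = 12, so the proportions are 0.25, 0.08333, 0.08333, 0.08333, 0.16667, 0.08333, 0.08333, 0.16667 (working shown to 5 dp, full precision carried).
D = 0.25² + 0.08333² + 0.08333² + 0.08333² + 0.16667² + 0.08333² + 0.08333² + 0.16667² = 0.06250 + 0.00694 + 0.00694 + 0.00694 + 0.02778 + 0.00694 + 0.00694 + 0.02778 = 0.15278.
To 3 decimal places, D = 0.153.

0.153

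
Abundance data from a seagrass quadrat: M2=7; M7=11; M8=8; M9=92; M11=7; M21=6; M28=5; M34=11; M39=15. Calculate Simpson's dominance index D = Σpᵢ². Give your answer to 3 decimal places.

0.349

Total N = 7+11+8+92+7+6+5+11+15 = 162, so the proportions are 0.04321, 0.0679, 0.04938, 0.5679, 0.04321, 0.03704, 0.03086, 0.0679, 0.09259 (working shown to 5 dp, full precision carried).
D = 0.04321² + 0.0679² + 0.04938² + 0.5679² + 0.04321² + 0.03704² + 0.03086² + 0.0679² + 0.09259² = 0.00187 + 0.00461 + 0.00244 + 0.32251 + 0.00187 + 0.00137 + 0.00095 + 0.00461 + 0.00857 = 0.34880.
To 3 decimal places, D = 0.349.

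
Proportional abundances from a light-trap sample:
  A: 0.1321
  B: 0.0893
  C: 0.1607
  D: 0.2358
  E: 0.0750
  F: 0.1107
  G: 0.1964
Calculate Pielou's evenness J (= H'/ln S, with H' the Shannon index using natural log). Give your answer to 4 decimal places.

H' = −Σ pᵢ ln pᵢ = −((-0.267396) + (-0.215727) + (-0.293794) + (-0.340677) + (-0.194270) + (-0.243643) + (-0.319661)) = 1.875169 (working shown to 6 dp, full precision carried).
With S = 7 species, ln S = 1.945910, so J = 1.875169/1.945910 = 0.963646, i.e. 0.9636 to 4 decimal places.

0.9636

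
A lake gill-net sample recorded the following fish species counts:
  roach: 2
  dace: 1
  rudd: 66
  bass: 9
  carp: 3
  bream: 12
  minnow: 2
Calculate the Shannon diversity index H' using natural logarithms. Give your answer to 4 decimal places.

Total N = 2+1+66+9+3+12+2 = 95, so the proportions are 0.021053, 0.010526, 0.694737, 0.094737, 0.031579, 0.126316, 0.021053 (working shown to 6 dp, full precision carried).
Each pᵢ ln pᵢ term: 0.021053×(-3.860730)=-0.081279, 0.010526×(-4.553877)=-0.047936, 0.694737×(-0.364222)=-0.253039, 0.094737×(-2.356652)=-0.223262, 0.031579×(-3.455265)=-0.109114, 0.126316×(-2.068970)=-0.261344, 0.021053×(-3.860730)=-0.081279.
Sum = -1.057250, so H' = 1.0573.

1.0573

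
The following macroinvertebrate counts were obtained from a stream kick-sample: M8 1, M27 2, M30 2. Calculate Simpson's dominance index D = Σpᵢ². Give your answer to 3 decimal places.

0.360

Total N = 1+2+2 = 5, so the proportions are 0.2, 0.4, 0.4 (working shown to 5 dp, full precision carried).
D = 0.2² + 0.4² + 0.4² = 0.04000 + 0.16000 + 0.16000 = 0.36000.
To 3 decimal places, D = 0.360.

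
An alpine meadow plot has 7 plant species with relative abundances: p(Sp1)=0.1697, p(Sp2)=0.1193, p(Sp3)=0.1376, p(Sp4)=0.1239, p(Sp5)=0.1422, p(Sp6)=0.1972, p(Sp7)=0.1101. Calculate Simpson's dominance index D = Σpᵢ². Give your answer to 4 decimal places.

D = 0.1697² + 0.1193² + 0.1376² + 0.1239² + 0.1422² + 0.1972² + 0.1101² = 0.028798 + 0.014232 + 0.018934 + 0.015351 + 0.020221 + 0.038888 + 0.012122 = 0.148546 (working shown to 6 dp, full precision carried).
To 4 decimal places, D = 0.1485.

0.1485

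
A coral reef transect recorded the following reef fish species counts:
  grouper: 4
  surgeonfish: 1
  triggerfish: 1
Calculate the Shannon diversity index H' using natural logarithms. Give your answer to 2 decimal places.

0.87

Total N = 4+1+1 = 6, so the proportions are 0.6667, 0.1667, 0.1667 (working shown to 4 dp, full precision carried).
Each pᵢ ln pᵢ term: 0.6667×(-0.4055)=-0.2703, 0.1667×(-1.7918)=-0.2986, 0.1667×(-1.7918)=-0.2986.
Sum = -0.8676, so H' = 0.87.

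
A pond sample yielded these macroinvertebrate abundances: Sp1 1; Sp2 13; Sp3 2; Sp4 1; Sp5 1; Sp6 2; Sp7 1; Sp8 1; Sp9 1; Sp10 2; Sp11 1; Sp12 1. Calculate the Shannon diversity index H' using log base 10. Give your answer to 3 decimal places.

Total N = 1+13+2+1+1+2+1+1+1+2+1+1 = 27, so the proportions are 0.03704, 0.48148, 0.07407, 0.03704, 0.03704, 0.07407, 0.03704, 0.03704, 0.03704, 0.07407, 0.03704, 0.03704 (working shown to 5 dp, full precision carried).
Each pᵢ log₁₀ pᵢ term: 0.03704×(-1.43136)=-0.05301, 0.48148×(-0.31742)=-0.15283, 0.07407×(-1.13033)=-0.08373, 0.03704×(-1.43136)=-0.05301, 0.03704×(-1.43136)=-0.05301, 0.07407×(-1.13033)=-0.08373, 0.03704×(-1.43136)=-0.05301, 0.03704×(-1.43136)=-0.05301, 0.03704×(-1.43136)=-0.05301, 0.07407×(-1.13033)=-0.08373, 0.03704×(-1.43136)=-0.05301, 0.03704×(-1.43136)=-0.05301.
Sum = -0.82813, so H' = 0.828.

0.828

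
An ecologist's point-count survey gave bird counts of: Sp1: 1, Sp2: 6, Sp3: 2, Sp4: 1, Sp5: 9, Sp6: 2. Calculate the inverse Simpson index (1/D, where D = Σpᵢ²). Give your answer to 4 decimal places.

3.4724

Total N = 1+6+2+1+9+2 = 21, so the proportions are 0.04761905, 0.28571429, 0.0952381, 0.04761905, 0.42857143, 0.0952381 (working shown to 8 dp, full precision carried).
D = 0.04761905² + 0.28571429² + 0.0952381² + 0.04761905² + 0.42857143² + 0.0952381² = 0.00226757 + 0.08163265 + 0.00907029 + 0.00226757 + 0.18367347 + 0.00907029 = 0.28798186.
So 1/D = 3.472441, i.e. 3.4724 to 4 decimal places.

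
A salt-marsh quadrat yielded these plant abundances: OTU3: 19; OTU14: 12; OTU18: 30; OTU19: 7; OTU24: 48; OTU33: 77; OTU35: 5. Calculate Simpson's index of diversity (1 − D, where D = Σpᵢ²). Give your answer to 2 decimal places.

Total N = 19+12+30+7+48+77+5 = 198, so the proportions are 0.096, 0.0606, 0.1515, 0.0354, 0.2424, 0.3889, 0.0253 (working shown to 4 dp, full precision carried).
D = 0.096² + 0.0606² + 0.1515² + 0.0354² + 0.2424² + 0.3889² + 0.0253² = 0.0092 + 0.0037 + 0.0230 + 0.0012 + 0.0588 + 0.1512 + 0.0006 = 0.2477.
So 1 − D = 0.7523, i.e. 0.75 to 2 decimal places.

0.75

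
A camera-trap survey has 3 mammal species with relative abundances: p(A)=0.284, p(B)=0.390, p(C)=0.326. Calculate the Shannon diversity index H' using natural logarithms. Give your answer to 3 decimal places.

1.090

Each pᵢ ln pᵢ term (working shown to 5 dp, full precision carried): 0.284×(-1.25878)=-0.35749, 0.39×(-0.94161)=-0.36723, 0.326×(-1.12086)=-0.36540.
Sum = -1.09012, so H' = 1.090.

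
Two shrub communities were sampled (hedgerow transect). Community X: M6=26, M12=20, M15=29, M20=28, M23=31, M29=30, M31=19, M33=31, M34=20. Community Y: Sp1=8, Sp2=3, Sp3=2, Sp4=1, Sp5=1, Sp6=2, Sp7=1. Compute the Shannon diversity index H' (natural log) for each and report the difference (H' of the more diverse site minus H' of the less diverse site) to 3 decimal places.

0.551

Community X: N=234, proportions 0.11111, 0.08547, 0.12393, 0.11966, 0.13248, 0.12821, 0.0812, 0.13248, 0.08547, giving H' = 2.18019 (working shown to 5 dp, full precision carried).
Community Y: N=18, proportions 0.44444, 0.16667, 0.11111, 0.05556, 0.05556, 0.11111, 0.05556, giving H' = 1.62904.
Difference = |2.18019 − 1.62904| = 0.55115, i.e. 0.551 to 3 decimal places.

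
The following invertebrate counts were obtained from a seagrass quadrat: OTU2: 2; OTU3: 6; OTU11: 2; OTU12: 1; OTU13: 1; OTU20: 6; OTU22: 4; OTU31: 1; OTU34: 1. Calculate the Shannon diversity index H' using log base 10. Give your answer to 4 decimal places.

0.8406

Total N = 2+6+2+1+1+6+4+1+1 = 24, so the proportions are 0.083333, 0.25, 0.083333, 0.041667, 0.041667, 0.25, 0.166667, 0.041667, 0.041667 (working shown to 6 dp, full precision carried).
Each pᵢ log₁₀ pᵢ term: 0.083333×(-1.079181)=-0.089932, 0.25×(-0.602060)=-0.150515, 0.083333×(-1.079181)=-0.089932, 0.041667×(-1.380211)=-0.057509, 0.041667×(-1.380211)=-0.057509, 0.25×(-0.602060)=-0.150515, 0.166667×(-0.778151)=-0.129692, 0.041667×(-1.380211)=-0.057509, 0.041667×(-1.380211)=-0.057509.
Sum = -0.840621, so H' = 0.8406.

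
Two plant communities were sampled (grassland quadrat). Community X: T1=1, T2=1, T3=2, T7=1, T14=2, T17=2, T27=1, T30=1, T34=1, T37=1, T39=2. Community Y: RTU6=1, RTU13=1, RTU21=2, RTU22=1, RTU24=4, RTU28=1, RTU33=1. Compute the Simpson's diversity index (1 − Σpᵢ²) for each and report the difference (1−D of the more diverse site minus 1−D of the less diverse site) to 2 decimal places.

0.10

Community X: N=15, proportions 0.0667, 0.0667, 0.1333, 0.0667, 0.1333, 0.1333, 0.0667, 0.0667, 0.0667, 0.0667, 0.1333, giving 1−D = 0.8978 (working shown to 4 dp, full precision carried).
Community Y: N=11, proportions 0.0909, 0.0909, 0.1818, 0.0909, 0.3636, 0.0909, 0.0909, giving 1−D = 0.7934.
Difference = |0.8978 − 0.7934| = 0.1044, i.e. 0.10 to 2 decimal places.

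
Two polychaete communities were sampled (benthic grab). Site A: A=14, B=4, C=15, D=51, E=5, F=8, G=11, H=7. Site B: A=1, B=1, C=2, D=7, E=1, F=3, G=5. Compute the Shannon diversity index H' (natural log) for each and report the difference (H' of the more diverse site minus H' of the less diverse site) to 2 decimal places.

0.04

Site A: N=115, proportions 0.1217, 0.0348, 0.1304, 0.4435, 0.0435, 0.0696, 0.0957, 0.0609, giving H' = 1.7161 (working shown to 4 dp, full precision carried).
Site B: N=20, proportions 0.05, 0.05, 0.1, 0.35, 0.05, 0.15, 0.25, giving H' = 1.6782.
Difference = |1.7161 − 1.6782| = 0.0379, i.e. 0.04 to 2 decimal places.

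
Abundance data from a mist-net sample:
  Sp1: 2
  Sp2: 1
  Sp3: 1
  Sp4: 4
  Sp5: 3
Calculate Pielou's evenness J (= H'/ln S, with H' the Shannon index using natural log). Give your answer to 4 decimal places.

0.9122

Total N = 2+1+1+4+3 = 11, so the proportions are 0.181818, 0.090909, 0.090909, 0.363636, 0.272727 (working shown to 6 dp, full precision carried).
H' = −Σ pᵢ ln pᵢ = −((-0.309954) + (-0.217990) + (-0.217990) + (-0.367855) + (-0.354350)) = 1.468140.
With S = 5 species, ln S = 1.609438, so J = 1.468140/1.609438 = 0.912207, i.e. 0.9122 to 4 decimal places.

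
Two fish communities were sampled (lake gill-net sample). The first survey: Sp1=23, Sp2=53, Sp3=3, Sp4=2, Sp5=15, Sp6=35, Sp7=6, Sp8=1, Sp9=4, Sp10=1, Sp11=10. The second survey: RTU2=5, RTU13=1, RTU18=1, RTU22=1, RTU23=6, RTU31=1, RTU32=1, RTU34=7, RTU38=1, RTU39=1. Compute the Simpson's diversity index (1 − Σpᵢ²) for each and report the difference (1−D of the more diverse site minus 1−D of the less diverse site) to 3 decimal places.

The first survey: N=153, proportions 0.15033, 0.34641, 0.01961, 0.01307, 0.09804, 0.22876, 0.03922, 0.00654, 0.02614, 0.00654, 0.06536, giving 1−D = 0.78833 (working shown to 5 dp, full precision carried).
The second survey: N=25, proportions 0.2, 0.04, 0.04, 0.04, 0.24, 0.04, 0.04, 0.28, 0.04, 0.04, giving 1−D = 0.81280.
Difference = |0.78833 − 0.81280| = 0.02447, i.e. 0.024 to 3 decimal places.

0.024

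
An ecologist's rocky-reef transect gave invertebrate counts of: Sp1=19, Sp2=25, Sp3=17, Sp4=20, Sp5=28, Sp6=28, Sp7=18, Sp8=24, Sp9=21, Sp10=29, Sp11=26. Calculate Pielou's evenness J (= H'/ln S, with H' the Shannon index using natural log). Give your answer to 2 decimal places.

0.99

Total N = 19+25+17+20+28+28+18+24+21+29+26 = 255, so the proportions are 0.0745, 0.098, 0.0667, 0.0784, 0.1098, 0.1098, 0.0706, 0.0941, 0.0824, 0.1137, 0.102 (working shown to 4 dp, full precision carried).
H' = −Σ pᵢ ln pᵢ = −((-0.1935) + (-0.2277) + (-0.1805) + (-0.1996) + (-0.2426) + (-0.2426) + (-0.1871) + (-0.2224) + (-0.2056) + (-0.2472) + (-0.2328)) = 2.3817.
With S = 11 species, ln S = 2.3979, so J = 2.3817/2.3979 = 0.9932, i.e. 0.99 to 2 decimal places.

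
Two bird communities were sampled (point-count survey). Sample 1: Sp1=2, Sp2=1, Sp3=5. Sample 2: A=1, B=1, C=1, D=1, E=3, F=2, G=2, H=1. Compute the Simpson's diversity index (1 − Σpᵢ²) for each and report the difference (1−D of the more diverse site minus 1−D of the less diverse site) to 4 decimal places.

Sample 1: N=8, proportions 0.25, 0.125, 0.625, giving 1−D = 0.531250 (working shown to 6 dp, full precision carried).
Sample 2: N=12, proportions 0.083333, 0.083333, 0.083333, 0.083333, 0.25, 0.166667, 0.166667, 0.083333, giving 1−D = 0.847222.
Difference = |0.531250 − 0.847222| = 0.315972, i.e. 0.3160 to 4 decimal places.

0.3160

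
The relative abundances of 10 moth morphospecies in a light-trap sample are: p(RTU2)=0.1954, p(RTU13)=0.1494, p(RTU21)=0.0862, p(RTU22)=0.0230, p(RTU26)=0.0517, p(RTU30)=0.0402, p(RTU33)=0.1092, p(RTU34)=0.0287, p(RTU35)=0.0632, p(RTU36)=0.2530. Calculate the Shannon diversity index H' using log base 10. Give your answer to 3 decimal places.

Each pᵢ log₁₀ pᵢ term (working shown to 5 dp, full precision carried): 0.1954×(-0.70908)=-0.13855, 0.1494×(-0.82565)=-0.12335, 0.0862×(-1.06449)=-0.09176, 0.023×(-1.63827)=-0.03768, 0.0517×(-1.28651)=-0.06651, 0.0402×(-1.39577)=-0.05611, 0.1092×(-0.96178)=-0.10503, 0.0287×(-1.54212)=-0.04426, 0.0632×(-1.19928)=-0.07579, 0.253×(-0.59688)=-0.15101.
Sum = -0.89006, so H' = 0.890.

0.890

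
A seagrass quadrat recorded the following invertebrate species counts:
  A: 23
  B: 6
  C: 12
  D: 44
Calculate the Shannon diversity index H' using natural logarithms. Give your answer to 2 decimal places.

Total N = 23+6+12+44 = 85, so the proportions are 0.2706, 0.0706, 0.1412, 0.5176 (working shown to 4 dp, full precision carried).
Each pᵢ ln pᵢ term: 0.2706×(-1.3072)=-0.3537, 0.0706×(-2.6509)=-0.1871, 0.1412×(-1.9577)=-0.2764, 0.5176×(-0.6585)=-0.3409.
Sum = -1.1581, so H' = 1.16.

1.16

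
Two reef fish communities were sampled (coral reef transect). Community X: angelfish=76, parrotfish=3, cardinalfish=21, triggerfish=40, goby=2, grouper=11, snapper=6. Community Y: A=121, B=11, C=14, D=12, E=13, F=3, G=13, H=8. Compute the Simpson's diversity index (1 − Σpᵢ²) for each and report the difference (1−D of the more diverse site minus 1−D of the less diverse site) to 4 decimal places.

0.0920

Community X: N=159, proportions 0.477987, 0.018868, 0.132075, 0.251572, 0.012579, 0.069182, 0.037736, giving 1−D = 0.684071 (working shown to 6 dp, full precision carried).
Community Y: N=195, proportions 0.620513, 0.05641, 0.071795, 0.061538, 0.066667, 0.015385, 0.066667, 0.041026, giving 1−D = 0.592032.
Difference = |0.684071 − 0.592032| = 0.092039, i.e. 0.0920 to 4 decimal places.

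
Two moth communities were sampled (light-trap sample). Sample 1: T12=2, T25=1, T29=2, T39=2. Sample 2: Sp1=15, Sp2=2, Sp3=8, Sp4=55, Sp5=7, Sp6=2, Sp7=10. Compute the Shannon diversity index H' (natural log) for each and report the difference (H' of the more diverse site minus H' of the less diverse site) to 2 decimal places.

0.04

Sample 1: N=7, proportions 0.2857, 0.1429, 0.2857, 0.2857, giving H' = 1.3518 (working shown to 4 dp, full precision carried).
Sample 2: N=99, proportions 0.1515, 0.0202, 0.0808, 0.5556, 0.0707, 0.0202, 0.101, giving H' = 1.3923.
Difference = |1.3518 − 1.3923| = 0.0405, i.e. 0.04 to 2 decimal places.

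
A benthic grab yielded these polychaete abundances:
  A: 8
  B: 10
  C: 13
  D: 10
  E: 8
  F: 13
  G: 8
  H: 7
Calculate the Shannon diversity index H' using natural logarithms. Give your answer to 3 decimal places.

2.055

Total N = 8+10+13+10+8+13+8+7 = 77, so the proportions are 0.1039, 0.12987, 0.16883, 0.12987, 0.1039, 0.16883, 0.1039, 0.09091 (working shown to 5 dp, full precision carried).
Each pᵢ ln pᵢ term: 0.1039×(-2.26436)=-0.23526, 0.12987×(-2.04122)=-0.26509, 0.16883×(-1.77886)=-0.30033, 0.12987×(-2.04122)=-0.26509, 0.1039×(-2.26436)=-0.23526, 0.16883×(-1.77886)=-0.30033, 0.1039×(-2.26436)=-0.23526, 0.09091×(-2.39790)=-0.21799.
Sum = -2.05461, so H' = 2.055.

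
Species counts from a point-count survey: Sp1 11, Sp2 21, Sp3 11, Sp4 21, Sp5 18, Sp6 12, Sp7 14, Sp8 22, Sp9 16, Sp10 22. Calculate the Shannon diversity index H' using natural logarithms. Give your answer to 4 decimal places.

Total N = 11+21+11+21+18+12+14+22+16+22 = 168, so the proportions are 0.065476, 0.125, 0.065476, 0.125, 0.107143, 0.071429, 0.083333, 0.130952, 0.095238, 0.130952 (working shown to 6 dp, full precision carried).
Each pᵢ ln pᵢ term: 0.065476×(-2.726069)=-0.178493, 0.125×(-2.079442)=-0.259930, 0.065476×(-2.726069)=-0.178493, 0.125×(-2.079442)=-0.259930, 0.107143×(-2.233592)=-0.239313, 0.071429×(-2.639057)=-0.188504, 0.083333×(-2.484907)=-0.207076, 0.130952×(-2.032922)=-0.266216, 0.095238×(-2.351375)=-0.223941, 0.130952×(-2.032922)=-0.266216.
Sum = -2.268111, so H' = 2.2681.

2.2681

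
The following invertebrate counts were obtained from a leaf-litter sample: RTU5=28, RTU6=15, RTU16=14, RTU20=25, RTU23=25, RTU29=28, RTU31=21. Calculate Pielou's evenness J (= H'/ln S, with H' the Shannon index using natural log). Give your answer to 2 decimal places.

Total N = 28+15+14+25+25+28+21 = 156, so the proportions are 0.1795, 0.0962, 0.0897, 0.1603, 0.1603, 0.1795, 0.1346 (working shown to 4 dp, full precision carried).
H' = −Σ pᵢ ln pᵢ = −((-0.3083) + (-0.2252) + (-0.2164) + (-0.2934) + (-0.2934) + (-0.3083) + (-0.2699)) = 1.9149.
With S = 7 species, ln S = 1.9459, so J = 1.9149/1.9459 = 0.9841, i.e. 0.98 to 2 decimal places.

0.98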